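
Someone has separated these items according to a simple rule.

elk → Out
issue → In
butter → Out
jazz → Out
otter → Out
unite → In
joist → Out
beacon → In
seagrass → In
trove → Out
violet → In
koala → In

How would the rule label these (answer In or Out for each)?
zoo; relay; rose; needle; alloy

Out, Out, Out, In, Out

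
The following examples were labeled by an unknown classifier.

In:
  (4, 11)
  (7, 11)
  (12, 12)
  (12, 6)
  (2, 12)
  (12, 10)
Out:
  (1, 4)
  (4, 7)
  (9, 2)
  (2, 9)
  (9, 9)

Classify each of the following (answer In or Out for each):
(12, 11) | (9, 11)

'In' ⟺ max ≥ 10.
(12, 11): max 12 — checks out, so In. (9, 11): max 11 — checks out, so In.

In, In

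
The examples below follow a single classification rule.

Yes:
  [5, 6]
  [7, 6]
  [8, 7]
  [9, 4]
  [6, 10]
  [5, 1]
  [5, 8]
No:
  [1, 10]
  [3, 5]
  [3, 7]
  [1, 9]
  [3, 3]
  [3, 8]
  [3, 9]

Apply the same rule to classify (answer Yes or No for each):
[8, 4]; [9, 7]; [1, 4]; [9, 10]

Yes, Yes, No, Yes

All 'Yes' examples share one property — first ≥ 4 — and every 'No' example lacks it.
[8, 4] — first 8, hence Yes. [9, 7] — first 9, hence Yes. [1, 4] — first 1, hence No. [9, 10] — first 9, hence Yes.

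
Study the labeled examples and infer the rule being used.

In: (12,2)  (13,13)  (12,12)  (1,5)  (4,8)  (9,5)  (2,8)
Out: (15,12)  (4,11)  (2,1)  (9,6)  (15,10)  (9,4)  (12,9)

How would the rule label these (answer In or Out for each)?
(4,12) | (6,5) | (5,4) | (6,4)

In, Out, Out, In

One predicate separates the groups cleanly: sum is even.
(4,12) → 4+12 = 16 → In.
(6,5) → 6+5 = 11 → Out.
(5,4) → 5+4 = 9 → Out.
(6,4) → 6+4 = 10 → In.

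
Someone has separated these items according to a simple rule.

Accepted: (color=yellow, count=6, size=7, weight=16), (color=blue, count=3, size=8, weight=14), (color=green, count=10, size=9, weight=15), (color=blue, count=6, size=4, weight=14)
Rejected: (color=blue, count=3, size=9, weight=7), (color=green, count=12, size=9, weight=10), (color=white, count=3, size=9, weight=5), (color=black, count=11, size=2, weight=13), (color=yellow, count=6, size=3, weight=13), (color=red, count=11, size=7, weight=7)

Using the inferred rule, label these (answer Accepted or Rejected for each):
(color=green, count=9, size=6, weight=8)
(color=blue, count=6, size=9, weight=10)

Every 'Accepted' example satisfies: weight ≥ 14. None of the 'Rejected' examples do.
(color=green, count=9, size=6, weight=8): Rejected (weight = 8). (color=blue, count=6, size=9, weight=10): Rejected (weight = 10).

Rejected, Rejected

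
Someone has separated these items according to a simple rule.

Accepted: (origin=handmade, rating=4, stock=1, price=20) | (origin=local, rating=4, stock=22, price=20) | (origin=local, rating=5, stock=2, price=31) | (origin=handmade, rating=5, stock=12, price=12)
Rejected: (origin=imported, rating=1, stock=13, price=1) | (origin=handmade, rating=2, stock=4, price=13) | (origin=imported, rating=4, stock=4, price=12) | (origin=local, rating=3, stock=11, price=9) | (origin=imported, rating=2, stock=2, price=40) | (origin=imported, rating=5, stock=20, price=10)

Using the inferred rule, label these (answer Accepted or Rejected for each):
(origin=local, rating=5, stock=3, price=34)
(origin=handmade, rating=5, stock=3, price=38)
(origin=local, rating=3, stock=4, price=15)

One predicate separates the groups cleanly: origin is not imported AND rating ≥ 4.
(origin=local, rating=5, stock=3, price=34): origin is local, rating = 5 — qualifies, so Accepted.
(origin=handmade, rating=5, stock=3, price=38): origin is handmade, rating = 5 — qualifies, so Accepted.
(origin=local, rating=3, stock=4, price=15): origin is local, rating = 3 — doesn't qualify, so Rejected.

Accepted, Accepted, Rejected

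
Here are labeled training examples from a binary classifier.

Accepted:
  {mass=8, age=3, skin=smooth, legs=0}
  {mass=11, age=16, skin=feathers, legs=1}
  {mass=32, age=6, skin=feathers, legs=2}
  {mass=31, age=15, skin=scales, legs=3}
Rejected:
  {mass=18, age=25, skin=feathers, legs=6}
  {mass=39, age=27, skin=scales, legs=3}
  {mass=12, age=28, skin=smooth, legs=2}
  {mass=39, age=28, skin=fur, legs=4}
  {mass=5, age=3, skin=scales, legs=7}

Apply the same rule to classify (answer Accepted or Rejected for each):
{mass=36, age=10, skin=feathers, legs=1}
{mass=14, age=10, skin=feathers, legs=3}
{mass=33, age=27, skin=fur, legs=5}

Accepted, Accepted, Rejected

The classifier is using: legs ≤ 3 AND age ≤ 16.
{mass=36, age=10, skin=feathers, legs=1}: Accepted (legs = 1, age = 10). {mass=14, age=10, skin=feathers, legs=3}: Accepted (legs = 3, age = 10). {mass=33, age=27, skin=fur, legs=5}: Rejected (legs = 5, age = 27).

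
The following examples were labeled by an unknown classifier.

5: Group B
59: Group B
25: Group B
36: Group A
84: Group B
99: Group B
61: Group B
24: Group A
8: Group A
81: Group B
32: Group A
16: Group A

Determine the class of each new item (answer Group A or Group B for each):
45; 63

Group B, Group B

A rule that fits every label: even AND at most 36 — true of each 'Group A' example, false of each 'Group B' one.
45: 45 is odd, 45 > 36, fails this test → Group B.
63: 63 is odd, 63 > 36, fails this test → Group B.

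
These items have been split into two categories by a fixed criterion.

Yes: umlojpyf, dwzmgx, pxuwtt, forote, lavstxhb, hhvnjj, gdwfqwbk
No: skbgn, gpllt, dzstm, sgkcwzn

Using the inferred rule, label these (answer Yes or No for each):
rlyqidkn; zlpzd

The common property of the 'Yes' items is: even length. No 'No' item has it.
rlyqidkn → length 8 → Yes. zlpzd → length 5 → No.

Yes, No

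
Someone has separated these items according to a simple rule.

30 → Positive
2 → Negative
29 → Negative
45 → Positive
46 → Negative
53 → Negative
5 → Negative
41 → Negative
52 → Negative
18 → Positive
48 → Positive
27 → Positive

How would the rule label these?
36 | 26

The distinguishing property — multiple of 3 — holds for all the 'Positive' cases and none of the 'Negative' cases.
Positive: 36, since 36 = 3·12. Negative: 26, since 26 = 3·8 + 2.

Positive, Negative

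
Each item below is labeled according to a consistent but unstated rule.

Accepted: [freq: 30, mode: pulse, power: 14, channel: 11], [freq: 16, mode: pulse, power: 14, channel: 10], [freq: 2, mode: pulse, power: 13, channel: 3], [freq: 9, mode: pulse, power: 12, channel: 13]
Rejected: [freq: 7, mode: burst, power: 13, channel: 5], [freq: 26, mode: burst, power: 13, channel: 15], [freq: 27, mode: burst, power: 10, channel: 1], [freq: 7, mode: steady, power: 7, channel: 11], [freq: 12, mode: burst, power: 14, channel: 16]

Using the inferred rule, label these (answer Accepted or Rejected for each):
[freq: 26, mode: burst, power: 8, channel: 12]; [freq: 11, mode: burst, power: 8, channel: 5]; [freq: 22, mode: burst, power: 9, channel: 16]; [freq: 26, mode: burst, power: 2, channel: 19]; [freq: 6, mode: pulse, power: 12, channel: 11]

Rejected, Rejected, Rejected, Rejected, Accepted

Comparing the two groups points to one rule — mode is pulse.
[freq: 26, mode: burst, power: 8, channel: 12]: Rejected (mode is burst).
[freq: 11, mode: burst, power: 8, channel: 5]: Rejected (mode is burst).
[freq: 22, mode: burst, power: 9, channel: 16]: Rejected (mode is burst).
[freq: 26, mode: burst, power: 2, channel: 19]: Rejected (mode is burst).
[freq: 6, mode: pulse, power: 12, channel: 11]: Accepted (mode is pulse).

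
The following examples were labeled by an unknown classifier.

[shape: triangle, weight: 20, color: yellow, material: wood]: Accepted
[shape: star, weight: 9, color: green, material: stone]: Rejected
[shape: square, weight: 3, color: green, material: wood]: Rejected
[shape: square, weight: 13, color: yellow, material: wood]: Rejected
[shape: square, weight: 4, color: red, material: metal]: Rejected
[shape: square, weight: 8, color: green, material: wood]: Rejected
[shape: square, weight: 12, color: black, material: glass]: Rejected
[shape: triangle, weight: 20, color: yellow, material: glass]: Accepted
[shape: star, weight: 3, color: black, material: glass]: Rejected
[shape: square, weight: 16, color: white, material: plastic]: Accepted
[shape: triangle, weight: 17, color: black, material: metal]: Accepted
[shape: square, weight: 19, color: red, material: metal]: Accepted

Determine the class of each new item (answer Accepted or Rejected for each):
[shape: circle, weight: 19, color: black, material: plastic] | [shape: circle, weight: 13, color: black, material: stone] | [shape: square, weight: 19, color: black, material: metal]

One predicate separates the groups cleanly: weight ≥ 16.
Accepted: [shape: circle, weight: 19, color: black, material: plastic], since weight = 19.
Rejected: [shape: circle, weight: 13, color: black, material: stone], since weight = 13.
Accepted: [shape: square, weight: 19, color: black, material: metal], since weight = 19.

Accepted, Rejected, Accepted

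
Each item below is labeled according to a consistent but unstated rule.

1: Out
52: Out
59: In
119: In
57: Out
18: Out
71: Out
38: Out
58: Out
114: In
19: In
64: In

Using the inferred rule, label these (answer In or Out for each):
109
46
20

In, Out, Out

The classifier is using: ≡ 4 (mod 5).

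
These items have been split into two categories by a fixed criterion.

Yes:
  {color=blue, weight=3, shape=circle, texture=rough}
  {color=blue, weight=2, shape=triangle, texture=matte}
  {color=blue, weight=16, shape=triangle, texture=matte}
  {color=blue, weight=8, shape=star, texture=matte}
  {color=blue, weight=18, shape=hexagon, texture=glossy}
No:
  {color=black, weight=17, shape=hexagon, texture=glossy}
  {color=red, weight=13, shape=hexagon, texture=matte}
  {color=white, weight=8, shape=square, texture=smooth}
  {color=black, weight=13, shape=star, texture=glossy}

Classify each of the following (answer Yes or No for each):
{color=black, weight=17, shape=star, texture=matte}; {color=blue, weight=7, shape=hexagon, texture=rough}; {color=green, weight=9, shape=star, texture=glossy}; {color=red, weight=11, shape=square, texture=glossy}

No, Yes, No, No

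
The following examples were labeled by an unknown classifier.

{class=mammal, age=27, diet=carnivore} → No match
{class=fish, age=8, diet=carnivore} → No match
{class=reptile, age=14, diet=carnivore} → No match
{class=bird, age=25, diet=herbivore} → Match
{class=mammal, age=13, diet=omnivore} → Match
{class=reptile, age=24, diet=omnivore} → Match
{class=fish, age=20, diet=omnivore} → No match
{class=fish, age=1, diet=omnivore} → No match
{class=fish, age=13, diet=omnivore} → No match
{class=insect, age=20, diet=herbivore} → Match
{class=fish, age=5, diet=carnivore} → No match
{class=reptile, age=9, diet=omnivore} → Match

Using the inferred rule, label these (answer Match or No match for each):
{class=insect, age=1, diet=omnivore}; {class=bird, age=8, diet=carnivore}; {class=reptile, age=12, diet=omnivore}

The rule appears to be: class is not fish AND diet is not carnivore.
{class=insect, age=1, diet=omnivore}: class is insect, diet is omnivore, checks out → Match.
{class=bird, age=8, diet=carnivore}: class is bird, diet is carnivore, does not satisfy this → No match.
{class=reptile, age=12, diet=omnivore}: class is reptile, diet is omnivore, checks out → Match.

Match, No match, Match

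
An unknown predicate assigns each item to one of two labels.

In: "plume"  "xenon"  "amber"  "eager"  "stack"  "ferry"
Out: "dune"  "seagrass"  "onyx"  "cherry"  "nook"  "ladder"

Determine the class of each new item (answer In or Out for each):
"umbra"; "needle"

In, Out

The rule appears to be: odd length.
"umbra": length 5, matches → In.
"needle": length 6, doesn't match → Out.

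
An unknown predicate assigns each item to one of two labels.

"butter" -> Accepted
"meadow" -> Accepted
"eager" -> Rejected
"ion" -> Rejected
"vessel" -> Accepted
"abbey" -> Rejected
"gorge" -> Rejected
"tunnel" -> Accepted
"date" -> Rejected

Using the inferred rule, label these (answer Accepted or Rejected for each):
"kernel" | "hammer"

Accepted, Accepted

Rule: length 6. This holds for each 'Accepted' example and fails for each 'Rejected' one.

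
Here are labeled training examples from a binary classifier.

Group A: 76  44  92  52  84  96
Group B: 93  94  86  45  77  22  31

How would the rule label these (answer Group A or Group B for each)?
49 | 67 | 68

The simplest hypothesis consistent with all the labels is: multiple of 4.
49: 49 = 4·12 + 1 — doesn't qualify, so Group B. 67: 67 = 4·16 + 3 — doesn't qualify, so Group B. 68: 68 = 4·17 — meets the rule, so Group A.

Group B, Group B, Group A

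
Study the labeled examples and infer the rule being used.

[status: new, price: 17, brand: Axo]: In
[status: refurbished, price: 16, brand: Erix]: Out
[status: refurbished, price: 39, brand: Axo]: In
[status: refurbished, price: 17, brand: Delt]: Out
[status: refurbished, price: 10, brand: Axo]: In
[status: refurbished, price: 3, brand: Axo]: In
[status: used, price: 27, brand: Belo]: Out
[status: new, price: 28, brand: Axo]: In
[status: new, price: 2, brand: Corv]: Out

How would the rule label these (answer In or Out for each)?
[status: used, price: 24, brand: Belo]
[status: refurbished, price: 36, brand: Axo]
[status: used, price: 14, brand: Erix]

Out, In, Out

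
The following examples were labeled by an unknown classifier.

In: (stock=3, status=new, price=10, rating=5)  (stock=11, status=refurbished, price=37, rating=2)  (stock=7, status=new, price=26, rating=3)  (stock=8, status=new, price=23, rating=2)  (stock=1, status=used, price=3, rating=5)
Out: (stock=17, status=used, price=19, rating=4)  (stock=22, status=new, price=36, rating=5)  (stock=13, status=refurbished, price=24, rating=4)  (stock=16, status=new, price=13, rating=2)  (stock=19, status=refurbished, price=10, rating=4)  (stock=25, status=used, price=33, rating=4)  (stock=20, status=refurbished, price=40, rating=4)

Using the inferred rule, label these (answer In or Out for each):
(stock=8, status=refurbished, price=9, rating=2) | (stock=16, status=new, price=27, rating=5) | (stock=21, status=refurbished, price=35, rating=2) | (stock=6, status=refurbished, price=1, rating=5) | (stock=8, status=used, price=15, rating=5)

The simplest hypothesis consistent with all the labels is: stock ≤ 11.
(stock=8, status=refurbished, price=9, rating=2) → stock = 8 → In.
(stock=16, status=new, price=27, rating=5) → stock = 16 → Out.
(stock=21, status=refurbished, price=35, rating=2) → stock = 21 → Out.
(stock=6, status=refurbished, price=1, rating=5) → stock = 6 → In.
(stock=8, status=used, price=15, rating=5) → stock = 8 → In.

In, Out, Out, In, In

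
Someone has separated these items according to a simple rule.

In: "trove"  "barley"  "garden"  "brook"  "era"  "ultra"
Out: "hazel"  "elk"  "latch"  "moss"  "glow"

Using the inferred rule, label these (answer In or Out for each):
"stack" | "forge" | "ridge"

Out, In, In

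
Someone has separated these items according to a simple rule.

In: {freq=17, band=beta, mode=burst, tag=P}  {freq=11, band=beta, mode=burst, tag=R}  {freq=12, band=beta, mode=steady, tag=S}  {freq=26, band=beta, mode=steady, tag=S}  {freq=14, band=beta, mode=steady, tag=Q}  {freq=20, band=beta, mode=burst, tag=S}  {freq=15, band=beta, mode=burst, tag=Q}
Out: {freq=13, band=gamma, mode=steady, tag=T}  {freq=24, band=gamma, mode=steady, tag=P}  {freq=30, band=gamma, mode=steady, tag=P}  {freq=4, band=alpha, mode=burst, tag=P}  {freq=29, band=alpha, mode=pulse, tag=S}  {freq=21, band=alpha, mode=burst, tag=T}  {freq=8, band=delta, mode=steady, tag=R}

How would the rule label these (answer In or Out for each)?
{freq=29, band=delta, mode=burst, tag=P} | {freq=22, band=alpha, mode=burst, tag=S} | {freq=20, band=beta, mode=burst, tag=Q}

Out, Out, In

Every 'In' example satisfies: band is beta. None of the 'Out' examples do.
Out: {freq=29, band=delta, mode=burst, tag=P}, since band is delta.
Out: {freq=22, band=alpha, mode=burst, tag=S}, since band is alpha.
In: {freq=20, band=beta, mode=burst, tag=Q}, since band is beta.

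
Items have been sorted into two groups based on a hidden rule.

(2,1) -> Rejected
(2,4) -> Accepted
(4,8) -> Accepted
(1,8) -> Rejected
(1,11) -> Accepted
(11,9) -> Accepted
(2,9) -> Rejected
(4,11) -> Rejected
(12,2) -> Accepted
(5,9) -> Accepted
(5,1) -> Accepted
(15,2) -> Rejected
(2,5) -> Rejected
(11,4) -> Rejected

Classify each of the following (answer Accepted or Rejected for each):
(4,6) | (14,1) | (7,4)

Accepted, Rejected, Rejected

A rule that fits every label: sum is even — true of each 'Accepted' example, false of each 'Rejected' one.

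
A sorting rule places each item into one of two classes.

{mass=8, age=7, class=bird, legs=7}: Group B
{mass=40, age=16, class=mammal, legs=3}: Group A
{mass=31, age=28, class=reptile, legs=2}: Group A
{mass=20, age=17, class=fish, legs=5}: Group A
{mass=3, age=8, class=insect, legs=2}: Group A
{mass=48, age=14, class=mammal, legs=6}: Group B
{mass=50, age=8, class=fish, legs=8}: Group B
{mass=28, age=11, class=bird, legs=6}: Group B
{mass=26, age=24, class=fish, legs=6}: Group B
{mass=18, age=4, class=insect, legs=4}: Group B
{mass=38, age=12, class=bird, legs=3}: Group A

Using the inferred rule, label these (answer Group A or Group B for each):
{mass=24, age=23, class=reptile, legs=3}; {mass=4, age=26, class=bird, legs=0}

'Group A' ⟺ age ≥ 7 AND legs ≤ 5.
{mass=24, age=23, class=reptile, legs=3}: age = 23, legs = 3 — qualifies, so Group A. {mass=4, age=26, class=bird, legs=0}: age = 26, legs = 0 — qualifies, so Group A.

Group A, Group A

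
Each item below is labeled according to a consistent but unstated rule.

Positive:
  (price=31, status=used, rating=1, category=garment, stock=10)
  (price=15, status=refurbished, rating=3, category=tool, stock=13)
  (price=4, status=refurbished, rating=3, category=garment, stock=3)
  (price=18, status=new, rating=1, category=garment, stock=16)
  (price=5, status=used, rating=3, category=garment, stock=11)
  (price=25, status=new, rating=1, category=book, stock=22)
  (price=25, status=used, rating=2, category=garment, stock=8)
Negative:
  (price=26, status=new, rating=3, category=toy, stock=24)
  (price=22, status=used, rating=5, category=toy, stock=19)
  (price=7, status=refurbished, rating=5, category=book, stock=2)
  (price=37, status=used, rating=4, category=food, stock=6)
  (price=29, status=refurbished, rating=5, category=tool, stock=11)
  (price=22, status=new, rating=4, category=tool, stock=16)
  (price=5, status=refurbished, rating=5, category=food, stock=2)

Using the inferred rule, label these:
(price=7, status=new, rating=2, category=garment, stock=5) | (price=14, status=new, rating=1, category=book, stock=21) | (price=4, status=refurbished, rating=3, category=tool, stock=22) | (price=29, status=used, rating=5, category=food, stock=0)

Positive, Positive, Positive, Negative

One predicate separates the groups cleanly: rating ≤ 3 AND stock ≤ 22.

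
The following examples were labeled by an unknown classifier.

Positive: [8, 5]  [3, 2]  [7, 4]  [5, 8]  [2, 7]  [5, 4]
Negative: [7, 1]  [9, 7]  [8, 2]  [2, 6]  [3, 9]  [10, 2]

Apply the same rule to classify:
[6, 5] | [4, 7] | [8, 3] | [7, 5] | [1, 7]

The simplest hypothesis consistent with all the labels is: sum is odd.
[6, 5]: 6+5 = 11, checks out → Positive. [4, 7]: 4+7 = 11, checks out → Positive. [8, 3]: 8+3 = 11, checks out → Positive. [7, 5]: 7+5 = 12, doesn't qualify → Negative. [1, 7]: 1+7 = 8, doesn't qualify → Negative.

Positive, Positive, Positive, Negative, Negative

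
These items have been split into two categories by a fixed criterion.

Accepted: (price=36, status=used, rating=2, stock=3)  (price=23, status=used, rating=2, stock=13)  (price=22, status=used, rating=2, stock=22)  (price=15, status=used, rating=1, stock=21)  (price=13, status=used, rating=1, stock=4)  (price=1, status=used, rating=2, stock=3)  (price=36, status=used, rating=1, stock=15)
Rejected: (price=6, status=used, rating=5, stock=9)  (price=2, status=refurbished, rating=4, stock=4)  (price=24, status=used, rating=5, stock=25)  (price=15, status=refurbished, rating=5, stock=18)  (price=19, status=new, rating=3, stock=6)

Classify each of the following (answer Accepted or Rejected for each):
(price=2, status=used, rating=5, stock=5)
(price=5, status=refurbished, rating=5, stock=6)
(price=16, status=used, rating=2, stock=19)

Rejected, Rejected, Accepted

All 'Accepted' examples share one property — rating ≤ 2 — and every 'Rejected' example lacks it.
(price=2, status=used, rating=5, stock=5): rating = 5 — fails the rule, so Rejected. (price=5, status=refurbished, rating=5, stock=6): rating = 5 — fails the rule, so Rejected. (price=16, status=used, rating=2, stock=19): rating = 2 — qualifies, so Accepted.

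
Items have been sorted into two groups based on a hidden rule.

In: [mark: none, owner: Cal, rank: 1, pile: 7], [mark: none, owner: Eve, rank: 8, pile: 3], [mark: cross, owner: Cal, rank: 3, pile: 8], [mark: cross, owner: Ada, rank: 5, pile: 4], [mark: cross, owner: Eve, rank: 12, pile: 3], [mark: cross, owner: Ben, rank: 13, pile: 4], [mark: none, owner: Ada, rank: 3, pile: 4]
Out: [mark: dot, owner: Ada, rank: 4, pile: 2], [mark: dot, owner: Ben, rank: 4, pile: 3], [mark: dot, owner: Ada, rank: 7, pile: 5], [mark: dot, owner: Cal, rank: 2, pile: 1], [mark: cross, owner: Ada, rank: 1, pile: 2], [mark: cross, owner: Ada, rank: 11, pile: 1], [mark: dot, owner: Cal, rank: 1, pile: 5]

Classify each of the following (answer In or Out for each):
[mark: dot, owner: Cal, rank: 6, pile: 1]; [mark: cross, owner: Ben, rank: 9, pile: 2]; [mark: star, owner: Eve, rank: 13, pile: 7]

Out, Out, In

One predicate separates the groups cleanly: mark is not dot AND pile ≥ 3.
[mark: dot, owner: Cal, rank: 6, pile: 1] — mark is dot, pile = 1, hence Out.
[mark: cross, owner: Ben, rank: 9, pile: 2] — mark is cross, pile = 2, hence Out.
[mark: star, owner: Eve, rank: 13, pile: 7] — mark is star, pile = 7, hence In.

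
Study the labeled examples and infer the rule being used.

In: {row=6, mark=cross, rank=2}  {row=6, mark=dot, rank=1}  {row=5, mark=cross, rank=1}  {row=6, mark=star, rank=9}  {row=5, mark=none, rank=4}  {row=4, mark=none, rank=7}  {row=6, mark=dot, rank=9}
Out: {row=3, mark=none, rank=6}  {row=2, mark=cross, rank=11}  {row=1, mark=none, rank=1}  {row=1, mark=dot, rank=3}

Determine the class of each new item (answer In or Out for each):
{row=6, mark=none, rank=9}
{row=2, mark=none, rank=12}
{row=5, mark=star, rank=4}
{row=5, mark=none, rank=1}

The distinguishing property — row ≥ 4 — holds for all the 'In' cases and none of the 'Out' cases.
{row=6, mark=none, rank=9} — row = 6, hence In.
{row=2, mark=none, rank=12} — row = 2, hence Out.
{row=5, mark=star, rank=4} — row = 5, hence In.
{row=5, mark=none, rank=1} — row = 5, hence In.

In, Out, In, In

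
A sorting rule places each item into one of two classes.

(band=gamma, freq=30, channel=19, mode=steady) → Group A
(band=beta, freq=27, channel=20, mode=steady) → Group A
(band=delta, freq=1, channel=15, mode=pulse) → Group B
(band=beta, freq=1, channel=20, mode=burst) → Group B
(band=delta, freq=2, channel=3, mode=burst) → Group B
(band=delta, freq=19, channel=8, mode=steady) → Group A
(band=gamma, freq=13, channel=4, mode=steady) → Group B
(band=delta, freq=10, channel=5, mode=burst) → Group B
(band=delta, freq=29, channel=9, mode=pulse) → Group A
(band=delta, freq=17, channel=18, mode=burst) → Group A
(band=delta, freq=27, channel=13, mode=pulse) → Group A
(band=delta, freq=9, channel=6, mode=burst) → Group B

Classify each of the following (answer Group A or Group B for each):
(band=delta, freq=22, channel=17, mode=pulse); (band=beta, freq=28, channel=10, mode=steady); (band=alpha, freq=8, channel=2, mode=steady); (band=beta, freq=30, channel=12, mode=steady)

'Group A' ⟺ freq ≥ 17.
(band=delta, freq=22, channel=17, mode=pulse) → freq = 22 → Group A. (band=beta, freq=28, channel=10, mode=steady) → freq = 28 → Group A. (band=alpha, freq=8, channel=2, mode=steady) → freq = 8 → Group B. (band=beta, freq=30, channel=12, mode=steady) → freq = 30 → Group A.

Group A, Group A, Group B, Group A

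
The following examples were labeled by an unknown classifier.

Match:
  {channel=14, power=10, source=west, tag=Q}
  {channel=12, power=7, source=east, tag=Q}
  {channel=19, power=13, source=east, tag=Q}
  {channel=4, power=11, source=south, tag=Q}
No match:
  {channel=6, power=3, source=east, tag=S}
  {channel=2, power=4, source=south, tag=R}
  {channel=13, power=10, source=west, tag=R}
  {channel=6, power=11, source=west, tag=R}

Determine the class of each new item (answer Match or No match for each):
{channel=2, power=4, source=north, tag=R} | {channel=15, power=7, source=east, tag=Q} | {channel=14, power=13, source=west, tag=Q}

No match, Match, Match

Rule: tag is Q. This holds for each 'Match' example and fails for each 'No match' one.
{channel=2, power=4, source=north, tag=R}: tag is R — doesn't qualify, so No match. {channel=15, power=7, source=east, tag=Q}: tag is Q — has this property, so Match. {channel=14, power=13, source=west, tag=Q}: tag is Q — has this property, so Match.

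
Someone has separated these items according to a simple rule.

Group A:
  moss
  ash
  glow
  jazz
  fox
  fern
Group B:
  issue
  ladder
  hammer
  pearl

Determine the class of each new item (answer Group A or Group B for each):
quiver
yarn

The simplest hypothesis consistent with all the labels is: length ≤ 4.
quiver: length 6, does not fit → Group B. yarn: length 4, checks out → Group A.

Group B, Group A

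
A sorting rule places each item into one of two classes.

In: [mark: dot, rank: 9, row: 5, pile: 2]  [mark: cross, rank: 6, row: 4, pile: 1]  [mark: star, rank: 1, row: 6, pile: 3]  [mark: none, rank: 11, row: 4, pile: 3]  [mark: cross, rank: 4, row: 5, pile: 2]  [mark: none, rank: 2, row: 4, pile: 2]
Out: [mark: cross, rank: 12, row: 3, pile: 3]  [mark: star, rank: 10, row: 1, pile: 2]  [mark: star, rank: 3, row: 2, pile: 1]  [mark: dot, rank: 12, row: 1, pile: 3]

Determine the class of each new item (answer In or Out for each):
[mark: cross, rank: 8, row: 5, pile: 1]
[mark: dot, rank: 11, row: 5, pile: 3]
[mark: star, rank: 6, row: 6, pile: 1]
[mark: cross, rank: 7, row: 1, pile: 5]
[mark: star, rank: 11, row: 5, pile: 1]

'In' ⟺ row ≥ 4.
[mark: cross, rank: 8, row: 5, pile: 1] — row = 5, hence In. [mark: dot, rank: 11, row: 5, pile: 3] — row = 5, hence In. [mark: star, rank: 6, row: 6, pile: 1] — row = 6, hence In. [mark: cross, rank: 7, row: 1, pile: 5] — row = 1, hence Out. [mark: star, rank: 11, row: 5, pile: 1] — row = 5, hence In.

In, In, In, Out, In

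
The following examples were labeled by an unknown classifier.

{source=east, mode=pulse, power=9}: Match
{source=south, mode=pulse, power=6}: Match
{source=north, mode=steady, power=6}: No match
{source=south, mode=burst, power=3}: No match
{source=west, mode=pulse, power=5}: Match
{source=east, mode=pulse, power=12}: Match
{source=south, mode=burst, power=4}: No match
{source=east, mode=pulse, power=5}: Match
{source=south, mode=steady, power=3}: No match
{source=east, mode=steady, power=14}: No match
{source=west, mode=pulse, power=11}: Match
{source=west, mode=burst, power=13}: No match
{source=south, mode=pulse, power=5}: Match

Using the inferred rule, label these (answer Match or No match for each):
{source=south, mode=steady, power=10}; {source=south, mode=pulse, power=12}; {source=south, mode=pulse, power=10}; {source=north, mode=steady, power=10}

No match, Match, Match, No match

The common property of the 'Match' items is: mode is pulse. No 'No match' item has it.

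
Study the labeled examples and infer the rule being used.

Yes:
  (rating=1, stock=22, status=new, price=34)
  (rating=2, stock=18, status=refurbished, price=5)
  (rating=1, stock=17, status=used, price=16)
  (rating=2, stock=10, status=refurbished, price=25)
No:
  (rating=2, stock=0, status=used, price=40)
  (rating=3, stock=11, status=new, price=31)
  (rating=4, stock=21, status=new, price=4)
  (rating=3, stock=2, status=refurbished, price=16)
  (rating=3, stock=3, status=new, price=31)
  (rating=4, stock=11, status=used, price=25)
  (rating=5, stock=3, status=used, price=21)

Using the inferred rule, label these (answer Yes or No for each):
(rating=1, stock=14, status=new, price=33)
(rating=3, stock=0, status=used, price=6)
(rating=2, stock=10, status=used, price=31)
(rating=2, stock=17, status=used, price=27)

All 'Yes' examples share one property — rating ≤ 2 AND stock ≥ 2 — and every 'No' example lacks it.

Yes, No, Yes, Yes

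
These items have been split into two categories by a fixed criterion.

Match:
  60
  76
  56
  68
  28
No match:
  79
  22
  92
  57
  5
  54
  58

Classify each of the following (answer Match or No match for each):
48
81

Match, No match

'Match' ⟺ multiple of 4 AND at most 76.
48 → 48 = 4·12, 48 ≤ 76 → Match.
81 → 81 = 4·20 + 1, 81 > 76 → No match.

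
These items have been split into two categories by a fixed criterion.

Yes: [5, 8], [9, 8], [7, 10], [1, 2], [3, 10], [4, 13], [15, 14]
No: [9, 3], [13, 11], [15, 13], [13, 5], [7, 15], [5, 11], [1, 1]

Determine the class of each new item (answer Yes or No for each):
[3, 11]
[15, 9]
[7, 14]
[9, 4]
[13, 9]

No, No, Yes, Yes, No

The rule appears to be: sum is odd.
No: [3, 11], since 3+11 = 14.
No: [15, 9], since 15+9 = 24.
Yes: [7, 14], since 7+14 = 21.
Yes: [9, 4], since 9+4 = 13.
No: [13, 9], since 13+9 = 22.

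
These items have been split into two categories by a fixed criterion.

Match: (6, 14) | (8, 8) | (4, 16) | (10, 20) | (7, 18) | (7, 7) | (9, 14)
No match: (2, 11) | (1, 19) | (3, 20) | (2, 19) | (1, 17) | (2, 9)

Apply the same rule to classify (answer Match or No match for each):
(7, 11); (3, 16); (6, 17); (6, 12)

Match, No match, Match, Match

One predicate separates the groups cleanly: first ≥ 4.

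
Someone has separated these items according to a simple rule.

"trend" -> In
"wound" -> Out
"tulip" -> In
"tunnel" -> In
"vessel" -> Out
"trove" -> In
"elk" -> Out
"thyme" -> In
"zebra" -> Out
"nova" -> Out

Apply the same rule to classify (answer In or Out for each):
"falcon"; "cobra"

Out, Out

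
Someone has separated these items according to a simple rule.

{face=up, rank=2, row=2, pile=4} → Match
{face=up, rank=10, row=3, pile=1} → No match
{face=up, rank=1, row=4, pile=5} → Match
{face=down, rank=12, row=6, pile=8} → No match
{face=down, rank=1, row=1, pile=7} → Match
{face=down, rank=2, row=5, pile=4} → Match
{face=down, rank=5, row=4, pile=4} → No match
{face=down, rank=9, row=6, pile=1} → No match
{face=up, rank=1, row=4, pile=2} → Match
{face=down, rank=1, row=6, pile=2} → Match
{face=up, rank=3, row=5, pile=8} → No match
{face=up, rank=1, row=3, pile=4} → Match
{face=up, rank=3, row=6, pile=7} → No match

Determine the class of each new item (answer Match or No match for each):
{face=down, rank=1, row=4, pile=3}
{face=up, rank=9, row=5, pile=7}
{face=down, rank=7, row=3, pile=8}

Match, No match, No match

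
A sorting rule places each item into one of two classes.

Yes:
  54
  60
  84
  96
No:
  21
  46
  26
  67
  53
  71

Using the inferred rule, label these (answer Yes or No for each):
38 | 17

No, No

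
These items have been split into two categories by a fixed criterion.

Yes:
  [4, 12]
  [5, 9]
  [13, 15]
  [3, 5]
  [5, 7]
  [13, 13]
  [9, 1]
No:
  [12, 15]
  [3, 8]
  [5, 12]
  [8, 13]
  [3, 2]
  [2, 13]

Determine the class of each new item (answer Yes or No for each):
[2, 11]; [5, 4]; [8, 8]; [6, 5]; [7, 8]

A rule that fits every label: sum is even — true of each 'Yes' example, false of each 'No' one.
[2, 11]: 2+11 = 13, fails this test → No.
[5, 4]: 5+4 = 9, fails this test → No.
[8, 8]: 8+8 = 16, fits → Yes.
[6, 5]: 6+5 = 11, fails this test → No.
[7, 8]: 7+8 = 15, fails this test → No.

No, No, Yes, No, No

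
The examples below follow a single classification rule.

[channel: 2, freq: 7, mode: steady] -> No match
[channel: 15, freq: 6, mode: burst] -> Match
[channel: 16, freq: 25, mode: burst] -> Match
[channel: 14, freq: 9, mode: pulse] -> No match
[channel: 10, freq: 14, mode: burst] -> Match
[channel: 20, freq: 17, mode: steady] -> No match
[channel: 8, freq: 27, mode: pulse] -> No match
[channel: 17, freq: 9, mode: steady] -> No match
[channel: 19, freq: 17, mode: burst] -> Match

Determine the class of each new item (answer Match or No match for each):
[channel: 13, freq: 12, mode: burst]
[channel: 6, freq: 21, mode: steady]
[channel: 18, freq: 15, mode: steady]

Match, No match, No match

The rule appears to be: mode is burst.
[channel: 13, freq: 12, mode: burst] — mode is burst, hence Match. [channel: 6, freq: 21, mode: steady] — mode is steady, hence No match. [channel: 18, freq: 15, mode: steady] — mode is steady, hence No match.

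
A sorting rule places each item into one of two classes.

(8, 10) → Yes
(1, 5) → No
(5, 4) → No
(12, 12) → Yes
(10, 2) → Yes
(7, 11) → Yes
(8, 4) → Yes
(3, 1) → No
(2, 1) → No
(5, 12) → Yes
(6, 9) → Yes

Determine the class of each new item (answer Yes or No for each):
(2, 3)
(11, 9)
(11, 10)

No, Yes, Yes

The common property of the 'Yes' items is: sum ≥ 12. No 'No' item has it.
(2, 3): No (2+3 = 5). (11, 9): Yes (11+9 = 20). (11, 10): Yes (11+10 = 21).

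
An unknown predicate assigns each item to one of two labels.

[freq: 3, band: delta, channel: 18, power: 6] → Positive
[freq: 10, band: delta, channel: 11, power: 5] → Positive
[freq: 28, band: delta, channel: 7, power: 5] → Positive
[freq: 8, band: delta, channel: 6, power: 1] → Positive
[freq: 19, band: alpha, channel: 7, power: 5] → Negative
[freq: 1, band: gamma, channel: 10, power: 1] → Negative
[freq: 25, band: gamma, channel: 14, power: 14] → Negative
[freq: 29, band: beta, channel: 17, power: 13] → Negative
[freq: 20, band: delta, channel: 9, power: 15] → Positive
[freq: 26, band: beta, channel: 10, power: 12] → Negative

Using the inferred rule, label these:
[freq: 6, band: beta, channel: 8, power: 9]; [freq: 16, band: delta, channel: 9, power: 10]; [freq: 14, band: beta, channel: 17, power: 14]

Negative, Positive, Negative

'Positive' ⟺ band is delta.
[freq: 6, band: beta, channel: 8, power: 9]: band is beta, doesn't match → Negative. [freq: 16, band: delta, channel: 9, power: 10]: band is delta, matches → Positive. [freq: 14, band: beta, channel: 17, power: 14]: band is beta, doesn't match → Negative.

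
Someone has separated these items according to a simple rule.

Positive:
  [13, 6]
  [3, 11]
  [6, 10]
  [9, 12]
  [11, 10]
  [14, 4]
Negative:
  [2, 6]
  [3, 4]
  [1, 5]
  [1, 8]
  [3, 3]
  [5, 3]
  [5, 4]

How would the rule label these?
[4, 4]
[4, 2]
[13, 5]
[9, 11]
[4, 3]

The classifier is using: sum ≥ 14.
[4, 4] — 4+4 = 8, hence Negative.
[4, 2] — 4+2 = 6, hence Negative.
[13, 5] — 13+5 = 18, hence Positive.
[9, 11] — 9+11 = 20, hence Positive.
[4, 3] — 4+3 = 7, hence Negative.

Negative, Negative, Positive, Positive, Negative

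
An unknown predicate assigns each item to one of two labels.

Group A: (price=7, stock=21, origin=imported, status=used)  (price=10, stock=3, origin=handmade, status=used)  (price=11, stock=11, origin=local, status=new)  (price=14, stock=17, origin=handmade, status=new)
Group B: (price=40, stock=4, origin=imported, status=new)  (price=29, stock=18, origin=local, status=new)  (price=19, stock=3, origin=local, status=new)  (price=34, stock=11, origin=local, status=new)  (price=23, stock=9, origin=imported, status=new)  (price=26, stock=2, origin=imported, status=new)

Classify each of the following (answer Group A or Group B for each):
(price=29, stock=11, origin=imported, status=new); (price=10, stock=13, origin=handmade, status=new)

The common property of the 'Group A' items is: price ≤ 14. No 'Group B' item has it.
(price=29, stock=11, origin=imported, status=new) — price = 29, hence Group B.
(price=10, stock=13, origin=handmade, status=new) — price = 10, hence Group A.

Group B, Group A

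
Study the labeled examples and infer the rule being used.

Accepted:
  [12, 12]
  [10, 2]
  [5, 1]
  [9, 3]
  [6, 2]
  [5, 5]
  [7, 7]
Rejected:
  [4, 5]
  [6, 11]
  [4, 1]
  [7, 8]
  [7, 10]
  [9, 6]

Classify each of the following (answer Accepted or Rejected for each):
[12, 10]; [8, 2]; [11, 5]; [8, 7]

Accepted, Accepted, Accepted, Rejected

The pattern is that an item is 'Accepted' exactly when: sum is even.
[12, 10] — 12+10 = 22, hence Accepted.
[8, 2] — 8+2 = 10, hence Accepted.
[11, 5] — 11+5 = 16, hence Accepted.
[8, 7] — 8+7 = 15, hence Rejected.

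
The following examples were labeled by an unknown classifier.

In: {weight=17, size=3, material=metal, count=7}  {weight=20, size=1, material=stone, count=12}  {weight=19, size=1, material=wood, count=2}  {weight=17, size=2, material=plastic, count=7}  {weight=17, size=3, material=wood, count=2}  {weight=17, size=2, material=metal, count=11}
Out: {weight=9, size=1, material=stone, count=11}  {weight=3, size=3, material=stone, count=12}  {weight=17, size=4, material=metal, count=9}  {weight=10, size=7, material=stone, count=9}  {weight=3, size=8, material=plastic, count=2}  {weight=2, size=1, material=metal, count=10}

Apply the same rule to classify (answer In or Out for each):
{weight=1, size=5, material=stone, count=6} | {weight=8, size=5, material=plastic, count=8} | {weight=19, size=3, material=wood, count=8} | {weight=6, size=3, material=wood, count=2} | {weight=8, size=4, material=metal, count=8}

A rule that fits every label: weight ≥ 10 AND size ≤ 3 — true of each 'In' example, false of each 'Out' one.

Out, Out, In, Out, Out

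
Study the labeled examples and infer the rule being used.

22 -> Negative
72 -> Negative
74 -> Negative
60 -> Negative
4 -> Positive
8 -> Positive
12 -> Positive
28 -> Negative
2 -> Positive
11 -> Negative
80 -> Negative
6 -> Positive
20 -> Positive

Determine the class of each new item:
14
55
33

Positive, Negative, Negative

One predicate separates the groups cleanly: even AND at most 20.
14: Positive (14 is even, 14 ≤ 20). 55: Negative (55 is odd, 55 > 20). 33: Negative (33 is odd, 33 > 20).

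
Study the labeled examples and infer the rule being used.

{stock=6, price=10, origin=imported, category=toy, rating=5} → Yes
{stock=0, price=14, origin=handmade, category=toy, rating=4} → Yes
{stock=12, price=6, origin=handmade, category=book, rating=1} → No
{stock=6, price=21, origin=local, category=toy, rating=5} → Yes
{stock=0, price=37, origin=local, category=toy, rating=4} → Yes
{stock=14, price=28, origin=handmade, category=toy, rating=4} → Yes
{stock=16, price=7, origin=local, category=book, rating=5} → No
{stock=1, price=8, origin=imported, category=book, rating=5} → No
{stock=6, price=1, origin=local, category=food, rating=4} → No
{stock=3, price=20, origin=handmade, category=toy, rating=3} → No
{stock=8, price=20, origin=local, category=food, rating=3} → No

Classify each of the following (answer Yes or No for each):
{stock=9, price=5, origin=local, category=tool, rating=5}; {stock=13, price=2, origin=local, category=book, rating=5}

No, No

All 'Yes' examples share one property — category is toy AND rating ≥ 4 — and every 'No' example lacks it.
{stock=9, price=5, origin=local, category=tool, rating=5} — category is tool, rating = 5, hence No.
{stock=13, price=2, origin=local, category=book, rating=5} — category is book, rating = 5, hence No.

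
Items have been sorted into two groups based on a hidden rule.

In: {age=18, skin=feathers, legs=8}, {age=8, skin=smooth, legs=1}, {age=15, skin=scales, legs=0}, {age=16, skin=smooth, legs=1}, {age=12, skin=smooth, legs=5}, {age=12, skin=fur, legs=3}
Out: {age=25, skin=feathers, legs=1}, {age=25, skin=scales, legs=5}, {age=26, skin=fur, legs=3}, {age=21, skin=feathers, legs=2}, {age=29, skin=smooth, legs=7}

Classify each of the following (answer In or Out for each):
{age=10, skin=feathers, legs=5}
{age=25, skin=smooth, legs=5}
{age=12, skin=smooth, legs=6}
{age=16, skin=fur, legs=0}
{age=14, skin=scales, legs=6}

The distinguishing property — age ≤ 18 — holds for all the 'In' cases and none of the 'Out' cases.
In: {age=10, skin=feathers, legs=5}, since age = 10. Out: {age=25, skin=smooth, legs=5}, since age = 25. In: {age=12, skin=smooth, legs=6}, since age = 12. In: {age=16, skin=fur, legs=0}, since age = 16. In: {age=14, skin=scales, legs=6}, since age = 14.

In, Out, In, In, In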